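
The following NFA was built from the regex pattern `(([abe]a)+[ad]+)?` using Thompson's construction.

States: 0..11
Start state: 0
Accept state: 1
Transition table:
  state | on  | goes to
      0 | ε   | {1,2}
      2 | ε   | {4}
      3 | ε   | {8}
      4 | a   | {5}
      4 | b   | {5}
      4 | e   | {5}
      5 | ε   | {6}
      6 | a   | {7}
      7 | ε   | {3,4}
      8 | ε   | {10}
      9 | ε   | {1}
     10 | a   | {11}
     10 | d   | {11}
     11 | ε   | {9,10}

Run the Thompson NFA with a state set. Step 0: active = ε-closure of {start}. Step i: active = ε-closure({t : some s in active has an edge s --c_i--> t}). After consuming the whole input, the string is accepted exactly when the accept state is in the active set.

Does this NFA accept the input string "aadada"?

Answer: ACCEPT

Derivation:
start: ε-closure({0}) = {0,1,2,4}
'a' @ 1: {5,6}
'a' @ 2: {3,4,7,8,10}
'd' @ 3: {1,9,10,11}  [accepting]
'a' @ 4: {1,9,10,11}  [accepting]
'd' @ 5: {1,9,10,11}  [accepting]
'a' @ 6: {1,9,10,11}  [accepting]
final: {1,9,10,11}; accept 1 in set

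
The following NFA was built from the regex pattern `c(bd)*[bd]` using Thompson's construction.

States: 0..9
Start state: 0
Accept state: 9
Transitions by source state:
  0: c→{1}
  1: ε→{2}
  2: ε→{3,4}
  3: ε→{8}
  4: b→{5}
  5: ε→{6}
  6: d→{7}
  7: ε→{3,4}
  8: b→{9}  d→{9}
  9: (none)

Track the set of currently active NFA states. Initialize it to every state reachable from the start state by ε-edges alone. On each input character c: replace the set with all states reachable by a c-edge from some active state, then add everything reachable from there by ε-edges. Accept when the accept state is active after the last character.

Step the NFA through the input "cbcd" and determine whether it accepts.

start: ε-closure({0}) = {0}
'c' @ 1: {1,2,3,4,8}
'b' @ 2: {5,6,9}  ✓accept
'c' @ 3: {}  — state set empty
rest 'd' ignored (set empty)
final: {}; accept 9 not in set

Answer: REJECT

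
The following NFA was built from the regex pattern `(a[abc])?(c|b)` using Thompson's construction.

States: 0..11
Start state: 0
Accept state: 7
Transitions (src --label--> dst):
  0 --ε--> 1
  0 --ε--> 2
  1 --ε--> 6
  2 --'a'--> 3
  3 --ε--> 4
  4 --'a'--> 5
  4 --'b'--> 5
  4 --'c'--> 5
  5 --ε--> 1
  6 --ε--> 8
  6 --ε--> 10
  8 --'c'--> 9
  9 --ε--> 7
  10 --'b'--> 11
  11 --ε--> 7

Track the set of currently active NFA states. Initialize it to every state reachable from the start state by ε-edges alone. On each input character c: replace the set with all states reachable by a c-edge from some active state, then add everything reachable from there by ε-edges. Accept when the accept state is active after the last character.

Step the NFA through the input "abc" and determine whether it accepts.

Answer: ACCEPT

Derivation:
start: ε-closure({0}) = {0,1,2,6,8,10}
'a' @ 1: {3,4}
'b' @ 2: {1,5,6,8,10}
'c' @ 3: {7,9}  [accepting]
end set {7,9} — state 7 in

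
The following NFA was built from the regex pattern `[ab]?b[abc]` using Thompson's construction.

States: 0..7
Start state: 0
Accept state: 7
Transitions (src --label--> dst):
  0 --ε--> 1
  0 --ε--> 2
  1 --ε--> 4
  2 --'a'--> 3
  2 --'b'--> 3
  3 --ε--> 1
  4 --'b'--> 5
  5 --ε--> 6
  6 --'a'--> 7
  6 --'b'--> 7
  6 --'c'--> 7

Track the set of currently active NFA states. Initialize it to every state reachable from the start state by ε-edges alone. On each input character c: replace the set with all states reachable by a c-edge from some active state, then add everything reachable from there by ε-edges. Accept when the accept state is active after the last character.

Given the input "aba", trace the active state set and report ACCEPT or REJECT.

S₀ = ε-closure({0}) = {0,1,2,4}
'a' @ 1: {1,3,4}
'b' @ 2: {5,6}
'a' @ 3: {7}  ✓accept
end set {7} — state 7 in

Answer: ACCEPT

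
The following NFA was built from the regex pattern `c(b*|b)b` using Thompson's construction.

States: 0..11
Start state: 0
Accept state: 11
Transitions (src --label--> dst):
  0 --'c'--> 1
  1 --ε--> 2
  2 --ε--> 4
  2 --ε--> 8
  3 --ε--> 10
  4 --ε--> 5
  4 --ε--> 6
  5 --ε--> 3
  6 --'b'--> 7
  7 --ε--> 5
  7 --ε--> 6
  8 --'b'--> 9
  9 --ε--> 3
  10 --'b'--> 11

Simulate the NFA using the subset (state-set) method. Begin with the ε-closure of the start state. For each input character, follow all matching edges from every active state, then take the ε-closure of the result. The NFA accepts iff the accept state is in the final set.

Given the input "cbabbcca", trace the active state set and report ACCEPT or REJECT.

Answer: REJECT

Trace:
start: ε-closure({0}) = {0}
'c' @ 1: {1,2,3,4,5,6,8,10}
'b' @ 2: {3,5,6,7,9,10,11}  (accept∈set)
'a' @ 3: {}  — no active states
rest 'bbcca' ignored (set empty)
after full input: {}  (accept=11 not in)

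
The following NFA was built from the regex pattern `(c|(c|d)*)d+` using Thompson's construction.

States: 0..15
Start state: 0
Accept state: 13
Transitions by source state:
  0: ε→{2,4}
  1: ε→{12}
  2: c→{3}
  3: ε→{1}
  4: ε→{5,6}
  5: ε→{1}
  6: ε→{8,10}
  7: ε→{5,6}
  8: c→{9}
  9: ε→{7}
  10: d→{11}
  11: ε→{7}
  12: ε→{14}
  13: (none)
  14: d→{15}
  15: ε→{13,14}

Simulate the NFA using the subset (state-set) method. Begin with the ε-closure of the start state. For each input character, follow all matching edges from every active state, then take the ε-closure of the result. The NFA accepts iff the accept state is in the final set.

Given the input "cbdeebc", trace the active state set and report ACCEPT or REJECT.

Answer: REJECT

Derivation:
start: ε-closure({0}) = {0,1,2,4,5,6,8,10,12,14}
'c' @ 1: {1,3,5,6,7,8,9,10,12,14}
'b' @ 2: {}  — no active states
rest 'deebc' ignored (set empty)
final: {}; accept 13 not in set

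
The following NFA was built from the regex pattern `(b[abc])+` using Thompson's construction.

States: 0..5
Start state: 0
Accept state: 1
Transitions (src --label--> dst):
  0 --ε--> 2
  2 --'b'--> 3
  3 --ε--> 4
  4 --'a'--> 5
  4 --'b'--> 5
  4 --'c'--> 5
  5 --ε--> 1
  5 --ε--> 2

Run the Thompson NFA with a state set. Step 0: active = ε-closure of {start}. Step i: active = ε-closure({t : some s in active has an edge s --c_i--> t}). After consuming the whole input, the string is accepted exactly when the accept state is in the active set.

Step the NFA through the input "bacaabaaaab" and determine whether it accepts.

Answer: REJECT

Steps:
S₀ = ε-closure({0}) = {0,2}
'b' @ 1: {3,4}
'a' @ 2: {1,2,5}  (accept∈set)
'c' @ 3: {}  — no active states
rest 'aabaaaab' ignored (set empty)
end set {} — state 1 not in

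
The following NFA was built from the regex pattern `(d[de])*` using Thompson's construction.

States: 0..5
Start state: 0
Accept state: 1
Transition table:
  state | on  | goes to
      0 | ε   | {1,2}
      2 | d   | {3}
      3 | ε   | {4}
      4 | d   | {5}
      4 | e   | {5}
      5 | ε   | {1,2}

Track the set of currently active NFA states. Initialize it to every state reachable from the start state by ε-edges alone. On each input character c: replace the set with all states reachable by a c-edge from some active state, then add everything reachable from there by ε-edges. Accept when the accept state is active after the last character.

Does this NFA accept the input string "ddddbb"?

initial (ε-close {0}): {0,1,2}
'd' @ 1: {3,4}
'd' @ 2: {1,2,5}  [accepting]
'd' @ 3: {3,4}
'd' @ 4: {1,2,5}  [accepting]
'b' @ 5: {}  — no active states
rest 'b' ignored (set empty)
final: {}; accept 1 not in set

Answer: REJECT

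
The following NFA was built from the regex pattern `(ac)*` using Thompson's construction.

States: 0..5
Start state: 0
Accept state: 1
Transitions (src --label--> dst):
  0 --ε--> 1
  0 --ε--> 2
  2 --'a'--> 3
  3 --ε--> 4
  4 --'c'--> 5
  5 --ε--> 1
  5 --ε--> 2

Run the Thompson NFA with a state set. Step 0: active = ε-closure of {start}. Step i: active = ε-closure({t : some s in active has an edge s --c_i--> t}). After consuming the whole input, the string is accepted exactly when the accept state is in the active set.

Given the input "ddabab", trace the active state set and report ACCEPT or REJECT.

Answer: REJECT

Derivation:
S₀ = ε-closure({0}) = {0,1,2}
'd' @ 1: {}  — no active states
rest 'dabab' ignored (set empty)
end set {} — state 1 not in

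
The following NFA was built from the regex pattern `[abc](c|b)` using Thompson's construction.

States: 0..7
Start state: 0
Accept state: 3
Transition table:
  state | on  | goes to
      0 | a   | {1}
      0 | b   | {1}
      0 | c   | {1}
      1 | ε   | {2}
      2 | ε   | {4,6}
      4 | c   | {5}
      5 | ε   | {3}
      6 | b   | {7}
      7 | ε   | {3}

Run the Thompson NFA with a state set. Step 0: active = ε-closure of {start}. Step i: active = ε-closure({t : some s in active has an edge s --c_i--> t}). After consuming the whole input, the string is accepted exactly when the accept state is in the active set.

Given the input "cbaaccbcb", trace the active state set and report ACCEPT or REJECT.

initial (ε-close {0}): {0}
'c' @ 1: {1,2,4,6}
'b' @ 2: {3,7}  [accepting]
'a' @ 3: {}  — no active states
rest 'accbcb' ignored (set empty)
end set {} — state 3 not in

Answer: REJECT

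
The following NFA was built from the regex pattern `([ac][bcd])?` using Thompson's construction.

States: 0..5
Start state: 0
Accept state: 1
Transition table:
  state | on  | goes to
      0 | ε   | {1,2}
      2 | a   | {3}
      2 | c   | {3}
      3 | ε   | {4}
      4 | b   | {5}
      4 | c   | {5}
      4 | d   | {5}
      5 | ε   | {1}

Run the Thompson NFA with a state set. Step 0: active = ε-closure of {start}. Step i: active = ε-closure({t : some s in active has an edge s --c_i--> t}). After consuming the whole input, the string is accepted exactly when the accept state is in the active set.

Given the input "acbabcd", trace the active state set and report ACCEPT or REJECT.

initial (ε-close {0}): {0,1,2}
'a' @ 1: {3,4}
'c' @ 2: {1,5}  (accept∈set)
'b' @ 3: {}  — state set empty
rest 'abcd' ignored (set empty)
after full input: {}  (accept=1 not in)

Answer: REJECT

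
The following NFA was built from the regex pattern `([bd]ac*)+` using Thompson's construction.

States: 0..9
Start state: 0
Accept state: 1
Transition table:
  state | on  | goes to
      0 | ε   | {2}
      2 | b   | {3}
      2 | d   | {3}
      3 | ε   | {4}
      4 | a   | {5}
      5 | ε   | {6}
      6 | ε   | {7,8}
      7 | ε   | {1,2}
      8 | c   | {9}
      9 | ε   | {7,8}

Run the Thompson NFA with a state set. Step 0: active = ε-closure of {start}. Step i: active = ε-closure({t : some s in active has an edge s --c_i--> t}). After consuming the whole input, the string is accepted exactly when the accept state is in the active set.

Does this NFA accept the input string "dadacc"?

S₀ = ε-closure({0}) = {0,2}
'd' @ 1: {3,4}
'a' @ 2: {1,2,5,6,7,8}  (accept∈set)
'd' @ 3: {3,4}
'a' @ 4: {1,2,5,6,7,8}  (accept∈set)
'c' @ 5: {1,2,7,8,9}  (accept∈set)
'c' @ 6: {1,2,7,8,9}  (accept∈set)
after full input: {1,2,7,8,9}  (accept=1 in)

Answer: ACCEPT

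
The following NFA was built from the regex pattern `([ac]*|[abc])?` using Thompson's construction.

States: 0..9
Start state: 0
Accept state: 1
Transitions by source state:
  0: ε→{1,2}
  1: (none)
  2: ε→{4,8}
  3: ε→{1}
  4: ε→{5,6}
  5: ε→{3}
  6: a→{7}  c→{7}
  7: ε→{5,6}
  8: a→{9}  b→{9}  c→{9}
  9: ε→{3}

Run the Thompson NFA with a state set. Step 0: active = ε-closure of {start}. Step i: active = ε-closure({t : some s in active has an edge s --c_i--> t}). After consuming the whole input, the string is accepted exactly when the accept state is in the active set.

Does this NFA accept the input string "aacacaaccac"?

start: ε-closure({0}) = {0,1,2,3,4,5,6,8}
'a' @ 1: {1,3,5,6,7,9}  ✓accept
'a' @ 2: {1,3,5,6,7}  ✓accept
'c' @ 3: {1,3,5,6,7}  ✓accept
'a' @ 4: {1,3,5,6,7}  ✓accept
'c' @ 5: {1,3,5,6,7}  ✓accept
'a' @ 6: {1,3,5,6,7}  ✓accept
'a' @ 7: {1,3,5,6,7}  ✓accept
'c' @ 8: {1,3,5,6,7}  ✓accept
'c' @ 9: {1,3,5,6,7}  ✓accept
'a' @ 10: {1,3,5,6,7}  ✓accept
'c' @ 11: {1,3,5,6,7}  ✓accept
final: {1,3,5,6,7}; accept 1 in set

Answer: ACCEPT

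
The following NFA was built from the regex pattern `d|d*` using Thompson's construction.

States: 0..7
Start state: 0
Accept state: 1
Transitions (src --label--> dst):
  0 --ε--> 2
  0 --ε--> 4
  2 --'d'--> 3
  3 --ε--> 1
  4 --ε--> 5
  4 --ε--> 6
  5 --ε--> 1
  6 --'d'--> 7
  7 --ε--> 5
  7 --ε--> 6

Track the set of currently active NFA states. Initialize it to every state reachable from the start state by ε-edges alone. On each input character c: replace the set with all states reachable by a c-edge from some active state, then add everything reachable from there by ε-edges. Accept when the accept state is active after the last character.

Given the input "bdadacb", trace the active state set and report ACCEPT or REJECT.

initial (ε-close {0}): {0,1,2,4,5,6}
'b' @ 1: {}  — no active states
rest 'dadacb' ignored (set empty)
end set {} — state 1 not in

Answer: REJECT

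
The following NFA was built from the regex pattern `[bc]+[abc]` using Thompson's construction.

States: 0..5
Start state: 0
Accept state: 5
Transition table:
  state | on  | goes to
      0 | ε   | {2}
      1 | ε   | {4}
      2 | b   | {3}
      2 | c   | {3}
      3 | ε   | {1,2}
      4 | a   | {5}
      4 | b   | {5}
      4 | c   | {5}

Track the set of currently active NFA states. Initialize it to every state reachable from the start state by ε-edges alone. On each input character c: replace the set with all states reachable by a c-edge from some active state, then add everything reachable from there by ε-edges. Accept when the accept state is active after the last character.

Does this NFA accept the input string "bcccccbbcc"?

start: ε-closure({0}) = {0,2}
'b' @ 1: {1,2,3,4}
'c' @ 2: {1,2,3,4,5}  (accept∈set)
'c' @ 3: {1,2,3,4,5}  (accept∈set)
'c' @ 4: {1,2,3,4,5}  (accept∈set)
'c' @ 5: {1,2,3,4,5}  (accept∈set)
'c' @ 6: {1,2,3,4,5}  (accept∈set)
'b' @ 7: {1,2,3,4,5}  (accept∈set)
'b' @ 8: {1,2,3,4,5}  (accept∈set)
'c' @ 9: {1,2,3,4,5}  (accept∈set)
'c' @ 10: {1,2,3,4,5}  (accept∈set)
final: {1,2,3,4,5}; accept 5 in set

Answer: ACCEPT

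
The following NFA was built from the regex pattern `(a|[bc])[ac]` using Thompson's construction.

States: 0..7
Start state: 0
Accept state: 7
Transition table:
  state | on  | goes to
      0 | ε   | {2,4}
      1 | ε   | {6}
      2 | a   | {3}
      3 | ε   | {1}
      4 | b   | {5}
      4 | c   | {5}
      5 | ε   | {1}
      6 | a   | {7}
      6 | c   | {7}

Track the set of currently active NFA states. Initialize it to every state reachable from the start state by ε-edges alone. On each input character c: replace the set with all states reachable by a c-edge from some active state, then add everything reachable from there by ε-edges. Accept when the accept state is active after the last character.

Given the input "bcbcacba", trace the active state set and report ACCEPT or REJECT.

Answer: REJECT

Steps:
start: ε-closure({0}) = {0,2,4}
'b' @ 1: {1,5,6}
'c' @ 2: {7}  ✓accept
'b' @ 3: {}  — dead — no transitions
rest 'cacba' ignored (set empty)
end set {} — state 7 not in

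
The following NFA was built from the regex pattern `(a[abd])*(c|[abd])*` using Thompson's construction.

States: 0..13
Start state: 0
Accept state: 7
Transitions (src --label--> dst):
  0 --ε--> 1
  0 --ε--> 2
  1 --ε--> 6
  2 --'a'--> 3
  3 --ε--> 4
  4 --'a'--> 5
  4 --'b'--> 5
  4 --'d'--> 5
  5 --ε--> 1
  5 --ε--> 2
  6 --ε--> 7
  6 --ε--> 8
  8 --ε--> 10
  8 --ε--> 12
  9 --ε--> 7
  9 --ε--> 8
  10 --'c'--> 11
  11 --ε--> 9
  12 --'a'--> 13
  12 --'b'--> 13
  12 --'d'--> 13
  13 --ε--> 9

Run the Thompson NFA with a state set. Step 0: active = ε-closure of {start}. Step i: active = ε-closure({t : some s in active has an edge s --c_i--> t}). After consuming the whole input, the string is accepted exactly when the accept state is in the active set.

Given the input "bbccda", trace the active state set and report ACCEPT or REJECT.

Answer: ACCEPT

Trace:
start: ε-closure({0}) = {0,1,2,6,7,8,10,12}
'b' @ 1: {7,8,9,10,12,13}  [accepting]
'b' @ 2: {7,8,9,10,12,13}  [accepting]
'c' @ 3: {7,8,9,10,11,12}  [accepting]
'c' @ 4: {7,8,9,10,11,12}  [accepting]
'd' @ 5: {7,8,9,10,12,13}  [accepting]
'a' @ 6: {7,8,9,10,12,13}  [accepting]
after full input: {7,8,9,10,12,13}  (accept=7 in)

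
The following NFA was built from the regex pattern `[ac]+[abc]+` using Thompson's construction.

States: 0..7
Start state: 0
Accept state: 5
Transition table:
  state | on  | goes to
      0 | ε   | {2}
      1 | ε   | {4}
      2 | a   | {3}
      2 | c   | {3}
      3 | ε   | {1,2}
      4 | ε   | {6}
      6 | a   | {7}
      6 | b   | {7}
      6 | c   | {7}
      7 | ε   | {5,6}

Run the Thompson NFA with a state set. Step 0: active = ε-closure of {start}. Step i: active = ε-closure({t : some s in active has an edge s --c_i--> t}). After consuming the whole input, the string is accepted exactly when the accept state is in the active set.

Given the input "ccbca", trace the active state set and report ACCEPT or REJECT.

Answer: ACCEPT

Trace:
initial (ε-close {0}): {0,2}
'c' @ 1: {1,2,3,4,6}
'c' @ 2: {1,2,3,4,5,6,7}  [accepting]
'b' @ 3: {5,6,7}  [accepting]
'c' @ 4: {5,6,7}  [accepting]
'a' @ 5: {5,6,7}  [accepting]
end set {5,6,7} — state 5 in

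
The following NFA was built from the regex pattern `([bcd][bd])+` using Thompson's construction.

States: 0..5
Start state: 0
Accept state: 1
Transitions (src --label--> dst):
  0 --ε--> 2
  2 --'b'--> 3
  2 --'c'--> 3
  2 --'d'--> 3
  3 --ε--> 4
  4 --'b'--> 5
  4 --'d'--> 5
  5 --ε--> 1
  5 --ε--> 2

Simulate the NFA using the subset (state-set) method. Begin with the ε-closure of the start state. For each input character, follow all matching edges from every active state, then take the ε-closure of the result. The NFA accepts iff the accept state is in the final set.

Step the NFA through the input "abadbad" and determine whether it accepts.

Answer: REJECT

Trace:
initial (ε-close {0}): {0,2}
'a' @ 1: {}  — state set empty
rest 'badbad' ignored (set empty)
end set {} — state 1 not in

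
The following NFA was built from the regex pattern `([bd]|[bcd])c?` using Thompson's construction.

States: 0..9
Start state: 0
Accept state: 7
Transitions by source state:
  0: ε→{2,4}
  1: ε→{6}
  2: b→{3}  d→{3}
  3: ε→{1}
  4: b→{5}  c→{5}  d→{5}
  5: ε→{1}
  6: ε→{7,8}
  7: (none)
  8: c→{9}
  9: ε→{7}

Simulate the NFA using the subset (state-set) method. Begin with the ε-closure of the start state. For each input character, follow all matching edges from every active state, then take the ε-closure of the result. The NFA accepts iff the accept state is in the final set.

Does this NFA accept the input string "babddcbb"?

initial (ε-close {0}): {0,2,4}
'b' @ 1: {1,3,5,6,7,8}  (accept∈set)
'a' @ 2: {}  — no active states
rest 'bddcbb' ignored (set empty)
final: {}; accept 7 not in set

Answer: REJECT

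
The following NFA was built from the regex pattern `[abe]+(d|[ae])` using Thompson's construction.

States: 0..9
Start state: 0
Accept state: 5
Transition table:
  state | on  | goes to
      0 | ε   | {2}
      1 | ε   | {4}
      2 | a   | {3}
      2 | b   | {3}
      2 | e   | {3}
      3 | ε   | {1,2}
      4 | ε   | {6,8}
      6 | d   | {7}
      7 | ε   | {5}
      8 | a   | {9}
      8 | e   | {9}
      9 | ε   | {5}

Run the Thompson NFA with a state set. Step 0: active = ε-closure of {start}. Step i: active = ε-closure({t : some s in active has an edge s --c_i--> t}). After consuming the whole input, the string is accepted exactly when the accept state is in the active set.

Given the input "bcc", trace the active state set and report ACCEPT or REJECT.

start: ε-closure({0}) = {0,2}
'b' @ 1: {1,2,3,4,6,8}
'c' @ 2: {}  — no active states
rest 'c' ignored (set empty)
final: {}; accept 5 not in set

Answer: REJECT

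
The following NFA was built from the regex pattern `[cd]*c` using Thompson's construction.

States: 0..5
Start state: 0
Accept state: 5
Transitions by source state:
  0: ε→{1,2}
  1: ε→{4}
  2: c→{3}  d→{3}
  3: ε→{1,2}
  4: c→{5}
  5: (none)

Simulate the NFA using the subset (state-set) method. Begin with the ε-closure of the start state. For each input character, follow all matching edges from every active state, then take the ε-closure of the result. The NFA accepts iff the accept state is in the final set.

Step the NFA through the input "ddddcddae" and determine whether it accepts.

Answer: REJECT

Derivation:
S₀ = ε-closure({0}) = {0,1,2,4}
'd' @ 1: {1,2,3,4}
'd' @ 2: {1,2,3,4}
'd' @ 3: {1,2,3,4}
'd' @ 4: {1,2,3,4}
'c' @ 5: {1,2,3,4,5}  ✓accept
'd' @ 6: {1,2,3,4}
'd' @ 7: {1,2,3,4}
'a' @ 8: {}  — state set empty
rest 'e' ignored (set empty)
after full input: {}  (accept=5 not in)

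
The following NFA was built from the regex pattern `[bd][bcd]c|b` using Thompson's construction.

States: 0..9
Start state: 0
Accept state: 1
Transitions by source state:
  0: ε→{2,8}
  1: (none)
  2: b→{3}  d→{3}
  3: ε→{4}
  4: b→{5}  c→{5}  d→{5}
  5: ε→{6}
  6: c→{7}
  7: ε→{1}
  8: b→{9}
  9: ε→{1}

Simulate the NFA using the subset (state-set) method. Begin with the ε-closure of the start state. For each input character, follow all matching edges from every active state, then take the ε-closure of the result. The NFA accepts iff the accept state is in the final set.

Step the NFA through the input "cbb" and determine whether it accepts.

Answer: REJECT

Derivation:
initial (ε-close {0}): {0,2,8}
'c' @ 1: {}  — no active states
rest 'bb' ignored (set empty)
end set {} — state 1 not in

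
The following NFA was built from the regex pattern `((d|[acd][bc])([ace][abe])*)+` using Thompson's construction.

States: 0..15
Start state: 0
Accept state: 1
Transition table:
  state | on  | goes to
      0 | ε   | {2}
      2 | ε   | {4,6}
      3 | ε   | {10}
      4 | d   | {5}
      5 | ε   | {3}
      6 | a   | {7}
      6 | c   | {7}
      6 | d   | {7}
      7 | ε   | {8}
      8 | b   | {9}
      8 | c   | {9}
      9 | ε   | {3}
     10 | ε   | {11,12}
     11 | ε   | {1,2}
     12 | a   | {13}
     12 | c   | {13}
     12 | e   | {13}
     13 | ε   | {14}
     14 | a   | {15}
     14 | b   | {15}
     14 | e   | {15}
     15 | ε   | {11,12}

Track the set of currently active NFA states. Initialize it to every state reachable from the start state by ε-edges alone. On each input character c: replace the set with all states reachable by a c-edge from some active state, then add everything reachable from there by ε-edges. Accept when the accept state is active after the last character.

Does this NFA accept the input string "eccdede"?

Answer: REJECT

Trace:
start: ε-closure({0}) = {0,2,4,6}
'e' @ 1: {}  — no active states
rest 'ccdede' ignored (set empty)
after full input: {}  (accept=1 not in)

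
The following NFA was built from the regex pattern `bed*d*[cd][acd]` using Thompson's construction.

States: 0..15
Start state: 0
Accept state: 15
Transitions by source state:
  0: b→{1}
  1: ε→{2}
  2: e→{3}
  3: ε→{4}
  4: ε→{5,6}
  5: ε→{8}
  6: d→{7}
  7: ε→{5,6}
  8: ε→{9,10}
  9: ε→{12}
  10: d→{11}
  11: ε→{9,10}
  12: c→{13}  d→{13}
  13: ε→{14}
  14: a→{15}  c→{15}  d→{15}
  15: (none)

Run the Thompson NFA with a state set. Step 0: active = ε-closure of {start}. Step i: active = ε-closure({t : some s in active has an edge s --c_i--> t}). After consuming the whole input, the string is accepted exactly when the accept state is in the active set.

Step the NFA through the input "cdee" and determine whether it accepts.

Answer: REJECT

Trace:
initial (ε-close {0}): {0}
'c' @ 1: {}  — dead — no transitions
rest 'dee' ignored (set empty)
end set {} — state 15 not in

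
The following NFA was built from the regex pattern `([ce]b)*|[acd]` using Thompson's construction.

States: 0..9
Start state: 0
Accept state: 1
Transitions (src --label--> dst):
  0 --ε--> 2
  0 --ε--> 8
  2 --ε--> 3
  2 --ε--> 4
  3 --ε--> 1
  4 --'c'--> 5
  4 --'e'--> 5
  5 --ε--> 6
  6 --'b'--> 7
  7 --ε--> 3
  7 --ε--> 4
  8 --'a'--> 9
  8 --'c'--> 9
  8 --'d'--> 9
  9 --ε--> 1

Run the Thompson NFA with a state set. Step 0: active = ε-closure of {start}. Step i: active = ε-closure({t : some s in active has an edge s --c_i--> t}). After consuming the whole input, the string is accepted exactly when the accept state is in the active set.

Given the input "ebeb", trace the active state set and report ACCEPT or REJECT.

Answer: ACCEPT

Steps:
S₀ = ε-closure({0}) = {0,1,2,3,4,8}
'e' @ 1: {5,6}
'b' @ 2: {1,3,4,7}  (accept∈set)
'e' @ 3: {5,6}
'b' @ 4: {1,3,4,7}  (accept∈set)
end set {1,3,4,7} — state 1 in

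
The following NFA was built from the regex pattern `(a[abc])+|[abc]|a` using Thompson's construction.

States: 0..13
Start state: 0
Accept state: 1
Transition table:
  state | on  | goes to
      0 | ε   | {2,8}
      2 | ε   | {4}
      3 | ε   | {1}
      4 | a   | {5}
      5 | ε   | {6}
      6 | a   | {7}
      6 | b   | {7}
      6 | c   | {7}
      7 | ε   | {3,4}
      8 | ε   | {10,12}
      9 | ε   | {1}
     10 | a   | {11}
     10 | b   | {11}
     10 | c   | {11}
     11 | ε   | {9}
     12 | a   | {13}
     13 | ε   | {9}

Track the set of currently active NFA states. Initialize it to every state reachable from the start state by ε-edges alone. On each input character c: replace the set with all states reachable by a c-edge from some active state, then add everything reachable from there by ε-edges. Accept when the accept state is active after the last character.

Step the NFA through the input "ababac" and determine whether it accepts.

initial (ε-close {0}): {0,2,4,8,10,12}
'a' @ 1: {1,5,6,9,11,13}  (accept∈set)
'b' @ 2: {1,3,4,7}  (accept∈set)
'a' @ 3: {5,6}
'b' @ 4: {1,3,4,7}  (accept∈set)
'a' @ 5: {5,6}
'c' @ 6: {1,3,4,7}  (accept∈set)
after full input: {1,3,4,7}  (accept=1 in)

Answer: ACCEPT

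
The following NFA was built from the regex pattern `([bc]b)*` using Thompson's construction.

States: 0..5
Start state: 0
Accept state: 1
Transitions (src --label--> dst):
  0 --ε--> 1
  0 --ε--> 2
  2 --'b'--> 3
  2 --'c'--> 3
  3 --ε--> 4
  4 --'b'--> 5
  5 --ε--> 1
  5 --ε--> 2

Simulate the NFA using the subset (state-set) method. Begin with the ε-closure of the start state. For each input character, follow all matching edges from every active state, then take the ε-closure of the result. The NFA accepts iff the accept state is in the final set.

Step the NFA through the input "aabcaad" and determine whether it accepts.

Answer: REJECT

Derivation:
start: ε-closure({0}) = {0,1,2}
'a' @ 1: {}  — state set empty
rest 'abcaad' ignored (set empty)
end set {} — state 1 not in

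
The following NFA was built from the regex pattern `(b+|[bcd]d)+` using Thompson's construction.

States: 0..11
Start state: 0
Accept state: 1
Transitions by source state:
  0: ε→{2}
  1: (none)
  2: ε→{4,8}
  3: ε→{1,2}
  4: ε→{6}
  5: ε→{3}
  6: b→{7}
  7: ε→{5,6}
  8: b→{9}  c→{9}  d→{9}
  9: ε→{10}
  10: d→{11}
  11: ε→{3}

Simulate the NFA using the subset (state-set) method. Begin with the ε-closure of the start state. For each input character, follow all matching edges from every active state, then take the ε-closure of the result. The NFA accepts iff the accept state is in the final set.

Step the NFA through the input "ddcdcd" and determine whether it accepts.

S₀ = ε-closure({0}) = {0,2,4,6,8}
'd' @ 1: {9,10}
'd' @ 2: {1,2,3,4,6,8,11}  (accept∈set)
'c' @ 3: {9,10}
'd' @ 4: {1,2,3,4,6,8,11}  (accept∈set)
'c' @ 5: {9,10}
'd' @ 6: {1,2,3,4,6,8,11}  (accept∈set)
final: {1,2,3,4,6,8,11}; accept 1 in set

Answer: ACCEPT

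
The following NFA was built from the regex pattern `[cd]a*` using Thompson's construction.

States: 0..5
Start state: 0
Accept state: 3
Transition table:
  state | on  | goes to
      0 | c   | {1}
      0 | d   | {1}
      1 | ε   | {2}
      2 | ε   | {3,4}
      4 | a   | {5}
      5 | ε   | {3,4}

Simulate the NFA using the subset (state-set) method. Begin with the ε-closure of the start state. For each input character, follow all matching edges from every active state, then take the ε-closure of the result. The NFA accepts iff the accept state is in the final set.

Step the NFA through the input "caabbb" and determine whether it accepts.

initial (ε-close {0}): {0}
'c' @ 1: {1,2,3,4}  ✓accept
'a' @ 2: {3,4,5}  ✓accept
'a' @ 3: {3,4,5}  ✓accept
'b' @ 4: {}  — state set empty
rest 'bb' ignored (set empty)
final: {}; accept 3 not in set

Answer: REJECT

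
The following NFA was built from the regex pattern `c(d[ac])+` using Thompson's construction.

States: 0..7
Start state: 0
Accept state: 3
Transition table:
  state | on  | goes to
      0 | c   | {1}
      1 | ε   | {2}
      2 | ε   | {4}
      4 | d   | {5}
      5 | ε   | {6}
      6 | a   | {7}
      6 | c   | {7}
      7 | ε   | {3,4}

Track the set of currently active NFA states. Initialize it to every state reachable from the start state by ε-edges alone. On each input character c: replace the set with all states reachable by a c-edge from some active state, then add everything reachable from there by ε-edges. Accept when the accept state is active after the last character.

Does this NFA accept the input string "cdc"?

initial (ε-close {0}): {0}
'c' @ 1: {1,2,4}
'd' @ 2: {5,6}
'c' @ 3: {3,4,7}  ✓accept
final: {3,4,7}; accept 3 in set

Answer: ACCEPT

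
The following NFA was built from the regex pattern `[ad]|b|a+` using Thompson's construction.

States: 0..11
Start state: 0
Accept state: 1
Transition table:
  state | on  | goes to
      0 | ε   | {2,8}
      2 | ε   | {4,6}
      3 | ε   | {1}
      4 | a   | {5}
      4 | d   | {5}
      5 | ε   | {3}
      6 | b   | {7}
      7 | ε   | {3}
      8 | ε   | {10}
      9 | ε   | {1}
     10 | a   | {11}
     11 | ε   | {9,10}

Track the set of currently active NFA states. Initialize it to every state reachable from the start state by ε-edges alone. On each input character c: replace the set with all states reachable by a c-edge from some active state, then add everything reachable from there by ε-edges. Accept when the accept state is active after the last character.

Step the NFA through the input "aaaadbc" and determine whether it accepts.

S₀ = ε-closure({0}) = {0,2,4,6,8,10}
'a' @ 1: {1,3,5,9,10,11}  [accepting]
'a' @ 2: {1,9,10,11}  [accepting]
'a' @ 3: {1,9,10,11}  [accepting]
'a' @ 4: {1,9,10,11}  [accepting]
'd' @ 5: {}  — state set empty
rest 'bc' ignored (set empty)
end set {} — state 1 not in

Answer: REJECT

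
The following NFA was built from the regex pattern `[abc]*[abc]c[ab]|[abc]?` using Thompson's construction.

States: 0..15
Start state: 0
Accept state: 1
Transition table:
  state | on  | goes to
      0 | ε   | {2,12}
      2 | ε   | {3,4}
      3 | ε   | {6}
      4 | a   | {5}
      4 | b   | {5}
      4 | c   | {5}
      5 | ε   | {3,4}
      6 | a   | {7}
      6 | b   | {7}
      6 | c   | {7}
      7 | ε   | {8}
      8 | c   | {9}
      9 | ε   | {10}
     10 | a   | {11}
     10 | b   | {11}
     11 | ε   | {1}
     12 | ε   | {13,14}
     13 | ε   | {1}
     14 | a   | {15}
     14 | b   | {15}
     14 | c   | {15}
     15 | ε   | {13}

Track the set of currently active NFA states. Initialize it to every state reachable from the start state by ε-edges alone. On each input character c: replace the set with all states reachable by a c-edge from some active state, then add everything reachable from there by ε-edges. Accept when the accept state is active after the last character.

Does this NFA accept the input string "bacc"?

S₀ = ε-closure({0}) = {0,1,2,3,4,6,12,13,14}
'b' @ 1: {1,3,4,5,6,7,8,13,15}  [accepting]
'a' @ 2: {3,4,5,6,7,8}
'c' @ 3: {3,4,5,6,7,8,9,10}
'c' @ 4: {3,4,5,6,7,8,9,10}
after full input: {3,4,5,6,7,8,9,10}  (accept=1 not in)

Answer: REJECT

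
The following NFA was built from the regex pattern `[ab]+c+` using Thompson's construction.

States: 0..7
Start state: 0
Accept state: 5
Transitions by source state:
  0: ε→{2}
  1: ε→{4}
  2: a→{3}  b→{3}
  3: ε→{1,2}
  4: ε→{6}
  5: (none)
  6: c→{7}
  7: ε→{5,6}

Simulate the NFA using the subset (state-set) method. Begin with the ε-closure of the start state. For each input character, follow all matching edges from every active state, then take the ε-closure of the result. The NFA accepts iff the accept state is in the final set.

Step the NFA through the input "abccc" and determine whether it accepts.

Answer: ACCEPT

Derivation:
S₀ = ε-closure({0}) = {0,2}
'a' @ 1: {1,2,3,4,6}
'b' @ 2: {1,2,3,4,6}
'c' @ 3: {5,6,7}  (accept∈set)
'c' @ 4: {5,6,7}  (accept∈set)
'c' @ 5: {5,6,7}  (accept∈set)
final: {5,6,7}; accept 5 in set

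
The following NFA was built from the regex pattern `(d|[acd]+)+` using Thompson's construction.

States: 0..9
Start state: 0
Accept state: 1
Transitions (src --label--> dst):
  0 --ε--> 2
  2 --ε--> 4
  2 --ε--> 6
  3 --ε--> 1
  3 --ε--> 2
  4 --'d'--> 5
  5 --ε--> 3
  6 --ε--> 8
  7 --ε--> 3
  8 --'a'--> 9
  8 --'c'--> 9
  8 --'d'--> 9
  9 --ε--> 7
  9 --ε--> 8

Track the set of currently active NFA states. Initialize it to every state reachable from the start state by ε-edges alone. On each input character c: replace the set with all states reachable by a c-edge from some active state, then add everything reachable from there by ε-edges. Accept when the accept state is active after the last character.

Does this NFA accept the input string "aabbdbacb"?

Answer: REJECT

Derivation:
start: ε-closure({0}) = {0,2,4,6,8}
'a' @ 1: {1,2,3,4,6,7,8,9}  (accept∈set)
'a' @ 2: {1,2,3,4,6,7,8,9}  (accept∈set)
'b' @ 3: {}  — no active states
rest 'bdbacb' ignored (set empty)
end set {} — state 1 not in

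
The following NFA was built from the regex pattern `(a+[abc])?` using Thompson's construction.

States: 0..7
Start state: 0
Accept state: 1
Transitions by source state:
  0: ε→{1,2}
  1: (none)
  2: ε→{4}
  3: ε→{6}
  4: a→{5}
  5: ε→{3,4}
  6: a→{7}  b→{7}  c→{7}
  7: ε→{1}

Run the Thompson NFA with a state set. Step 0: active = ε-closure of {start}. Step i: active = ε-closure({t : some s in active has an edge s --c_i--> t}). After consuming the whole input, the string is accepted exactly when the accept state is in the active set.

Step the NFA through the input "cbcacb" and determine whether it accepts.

Answer: REJECT

Trace:
initial (ε-close {0}): {0,1,2,4}
'c' @ 1: {}  — dead — no transitions
rest 'bcacb' ignored (set empty)
final: {}; accept 1 not in set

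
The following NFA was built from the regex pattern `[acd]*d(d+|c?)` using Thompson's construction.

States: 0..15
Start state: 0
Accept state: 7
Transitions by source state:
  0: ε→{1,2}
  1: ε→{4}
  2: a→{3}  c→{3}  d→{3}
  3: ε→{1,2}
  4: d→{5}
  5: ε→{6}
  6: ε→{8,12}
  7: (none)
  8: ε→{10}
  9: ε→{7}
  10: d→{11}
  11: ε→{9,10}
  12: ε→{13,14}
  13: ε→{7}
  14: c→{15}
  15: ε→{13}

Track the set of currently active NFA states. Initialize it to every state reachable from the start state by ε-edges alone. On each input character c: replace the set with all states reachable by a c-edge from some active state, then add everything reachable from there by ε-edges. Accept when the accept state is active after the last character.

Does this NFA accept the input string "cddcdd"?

start: ε-closure({0}) = {0,1,2,4}
'c' @ 1: {1,2,3,4}
'd' @ 2: {1,2,3,4,5,6,7,8,10,12,13,14}  (accept∈set)
'd' @ 3: {1,2,3,4,5,6,7,8,9,10,11,12,13,14}  (accept∈set)
'c' @ 4: {1,2,3,4,7,13,15}  (accept∈set)
'd' @ 5: {1,2,3,4,5,6,7,8,10,12,13,14}  (accept∈set)
'd' @ 6: {1,2,3,4,5,6,7,8,9,10,11,12,13,14}  (accept∈set)
after full input: {1,2,3,4,5,6,7,8,9,10,11,12,13,14}  (accept=7 in)

Answer: ACCEPT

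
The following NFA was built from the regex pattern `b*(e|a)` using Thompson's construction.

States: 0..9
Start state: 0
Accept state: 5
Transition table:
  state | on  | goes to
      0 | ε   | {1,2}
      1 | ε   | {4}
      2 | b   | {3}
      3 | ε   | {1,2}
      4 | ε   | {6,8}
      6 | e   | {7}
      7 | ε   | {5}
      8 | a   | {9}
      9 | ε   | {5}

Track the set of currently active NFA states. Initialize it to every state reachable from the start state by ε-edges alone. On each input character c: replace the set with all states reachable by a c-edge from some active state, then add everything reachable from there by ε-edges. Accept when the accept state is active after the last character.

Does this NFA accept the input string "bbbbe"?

initial (ε-close {0}): {0,1,2,4,6,8}
'b' @ 1: {1,2,3,4,6,8}
'b' @ 2: {1,2,3,4,6,8}
'b' @ 3: {1,2,3,4,6,8}
'b' @ 4: {1,2,3,4,6,8}
'e' @ 5: {5,7}  ✓accept
final: {5,7}; accept 5 in set

Answer: ACCEPT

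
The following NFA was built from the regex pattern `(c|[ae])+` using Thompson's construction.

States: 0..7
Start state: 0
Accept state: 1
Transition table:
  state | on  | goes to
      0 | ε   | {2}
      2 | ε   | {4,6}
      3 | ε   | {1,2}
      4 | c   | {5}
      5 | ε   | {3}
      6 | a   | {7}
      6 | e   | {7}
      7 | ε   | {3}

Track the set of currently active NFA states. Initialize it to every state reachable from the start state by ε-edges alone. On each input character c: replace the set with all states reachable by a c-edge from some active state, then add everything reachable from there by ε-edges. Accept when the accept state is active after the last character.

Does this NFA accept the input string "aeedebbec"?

initial (ε-close {0}): {0,2,4,6}
'a' @ 1: {1,2,3,4,6,7}  [accepting]
'e' @ 2: {1,2,3,4,6,7}  [accepting]
'e' @ 3: {1,2,3,4,6,7}  [accepting]
'd' @ 4: {}  — dead — no transitions
rest 'ebbec' ignored (set empty)
final: {}; accept 1 not in set

Answer: REJECT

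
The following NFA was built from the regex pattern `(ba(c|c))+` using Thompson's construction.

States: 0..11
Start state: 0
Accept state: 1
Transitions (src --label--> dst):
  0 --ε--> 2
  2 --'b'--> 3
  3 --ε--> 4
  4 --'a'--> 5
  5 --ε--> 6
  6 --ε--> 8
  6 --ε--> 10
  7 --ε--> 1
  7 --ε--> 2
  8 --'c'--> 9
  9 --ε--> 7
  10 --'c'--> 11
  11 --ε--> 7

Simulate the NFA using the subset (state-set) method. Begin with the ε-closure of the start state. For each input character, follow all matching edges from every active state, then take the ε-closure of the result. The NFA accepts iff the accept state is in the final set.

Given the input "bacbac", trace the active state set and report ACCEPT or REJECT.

Answer: ACCEPT

Trace:
S₀ = ε-closure({0}) = {0,2}
'b' @ 1: {3,4}
'a' @ 2: {5,6,8,10}
'c' @ 3: {1,2,7,9,11}  [accepting]
'b' @ 4: {3,4}
'a' @ 5: {5,6,8,10}
'c' @ 6: {1,2,7,9,11}  [accepting]
after full input: {1,2,7,9,11}  (accept=1 in)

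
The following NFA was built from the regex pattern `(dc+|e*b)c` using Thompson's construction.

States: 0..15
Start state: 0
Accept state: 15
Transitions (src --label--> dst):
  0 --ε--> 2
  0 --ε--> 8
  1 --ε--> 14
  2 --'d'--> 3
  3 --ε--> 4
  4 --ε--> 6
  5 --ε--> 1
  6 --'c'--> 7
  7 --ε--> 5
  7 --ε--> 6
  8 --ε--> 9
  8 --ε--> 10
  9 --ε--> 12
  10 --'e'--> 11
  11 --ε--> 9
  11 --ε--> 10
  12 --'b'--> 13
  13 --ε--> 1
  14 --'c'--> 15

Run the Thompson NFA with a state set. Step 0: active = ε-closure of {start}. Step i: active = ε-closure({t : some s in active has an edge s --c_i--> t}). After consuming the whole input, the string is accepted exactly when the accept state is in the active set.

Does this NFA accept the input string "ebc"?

start: ε-closure({0}) = {0,2,8,9,10,12}
'e' @ 1: {9,10,11,12}
'b' @ 2: {1,13,14}
'c' @ 3: {15}  [accepting]
after full input: {15}  (accept=15 in)

Answer: ACCEPT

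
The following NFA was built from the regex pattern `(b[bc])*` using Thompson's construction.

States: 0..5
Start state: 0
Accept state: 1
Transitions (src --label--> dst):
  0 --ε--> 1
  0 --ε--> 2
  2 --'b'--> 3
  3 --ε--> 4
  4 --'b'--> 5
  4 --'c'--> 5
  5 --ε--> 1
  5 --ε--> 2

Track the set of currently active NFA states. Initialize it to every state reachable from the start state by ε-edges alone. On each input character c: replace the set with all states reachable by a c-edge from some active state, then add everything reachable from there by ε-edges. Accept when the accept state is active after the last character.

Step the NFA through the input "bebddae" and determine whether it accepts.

Answer: REJECT

Derivation:
start: ε-closure({0}) = {0,1,2}
'b' @ 1: {3,4}
'e' @ 2: {}  — state set empty
rest 'bddae' ignored (set empty)
end set {} — state 1 not in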